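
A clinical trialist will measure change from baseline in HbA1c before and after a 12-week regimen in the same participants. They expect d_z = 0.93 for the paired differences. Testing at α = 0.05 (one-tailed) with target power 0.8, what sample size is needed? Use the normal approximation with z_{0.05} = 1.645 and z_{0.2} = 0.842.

n = 8 pairs

For a paired (one-sample on differences) test: n = ((z_{α} + z_β) / d)².
z_{α} + z_β = 1.645 + 0.842 = 2.487.
n = (2.487 / 0.93)² = 2.674² = 7.15.
Round up.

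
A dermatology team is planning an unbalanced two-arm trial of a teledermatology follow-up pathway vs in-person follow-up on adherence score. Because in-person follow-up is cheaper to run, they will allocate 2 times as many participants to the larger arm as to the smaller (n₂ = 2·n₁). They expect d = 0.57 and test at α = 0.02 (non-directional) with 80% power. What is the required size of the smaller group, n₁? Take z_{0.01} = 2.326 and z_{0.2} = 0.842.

n₁ = 47

With allocation ratio k = n₂/n₁ = 2, Var(x̄₁−x̄₂) = σ²(1/n₁ + 1/(k·n₁)) = σ²·(k+1)/(k·n₁).
So n₁ = (1 + 1/k)·((z_{α/2} + z_β)/d)² = 1.500 × (3.168/0.57)².
n₁ = 1.500 × 30.89 = 46.3.
Round up: n₁ = 47, giving n₂ = 2 × 47 = 94.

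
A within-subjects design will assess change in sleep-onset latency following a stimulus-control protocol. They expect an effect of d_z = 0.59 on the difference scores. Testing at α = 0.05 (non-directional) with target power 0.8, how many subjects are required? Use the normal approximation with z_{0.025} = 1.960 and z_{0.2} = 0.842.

n = 23 pairs

For a paired (one-sample on differences) test: n = ((z_{α/2} + z_β) / d)².
z_{α/2} + z_β = 1.960 + 0.842 = 2.802.
n = (2.802 / 0.59)² = 4.749² = 22.55.
Round up.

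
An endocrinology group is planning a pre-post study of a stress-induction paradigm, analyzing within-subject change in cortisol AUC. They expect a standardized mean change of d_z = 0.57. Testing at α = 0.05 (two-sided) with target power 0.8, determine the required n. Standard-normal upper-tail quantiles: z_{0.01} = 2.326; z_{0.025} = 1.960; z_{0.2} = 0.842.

n = 25 pairs

For a paired (one-sample on differences) test: n = ((z_{α/2} + z_β) / d)².
z_{α/2} + z_β = 1.960 + 0.842 = 2.802.
n = (2.802 / 0.57)² = 4.916² = 24.16.
Round up.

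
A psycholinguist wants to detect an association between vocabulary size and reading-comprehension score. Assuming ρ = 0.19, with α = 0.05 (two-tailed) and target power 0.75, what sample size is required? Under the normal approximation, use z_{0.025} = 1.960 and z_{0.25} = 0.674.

n = 191

Fisher's z: C = ½·ln((1+r)/(1−r)) = ½·ln(1.4691) = 0.1923.
n = ((z_{α/2} + z_β)/C)² + 3.
(1.960 + 0.674) / 0.1923 = 2.634 / 0.1923 = 13.697.
n = 13.697² + 3 = 187.62 + 3 = 190.6.
Round up.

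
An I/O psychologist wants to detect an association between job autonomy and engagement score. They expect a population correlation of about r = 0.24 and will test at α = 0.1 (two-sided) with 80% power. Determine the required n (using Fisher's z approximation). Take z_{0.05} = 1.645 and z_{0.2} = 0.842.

Fisher's z: C = ½·ln((1+r)/(1−r)) = ½·ln(1.6316) = 0.2448.
n = ((z_{α/2} + z_β)/C)² + 3.
(1.645 + 0.842) / 0.2448 = 2.487 / 0.2448 = 10.159.
n = 10.159² + 3 = 103.21 + 3 = 106.2.
Round up.

n = 107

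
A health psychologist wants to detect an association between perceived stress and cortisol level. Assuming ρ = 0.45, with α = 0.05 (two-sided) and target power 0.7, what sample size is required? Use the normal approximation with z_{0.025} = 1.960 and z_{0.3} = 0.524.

Fisher's z: C = ½·ln((1+r)/(1−r)) = ½·ln(2.6364) = 0.4847.
n = ((z_{α/2} + z_β)/C)² + 3.
(1.960 + 0.524) / 0.4847 = 2.484 / 0.4847 = 5.125.
n = 5.125² + 3 = 26.26 + 3 = 29.3.
Round up.

n = 30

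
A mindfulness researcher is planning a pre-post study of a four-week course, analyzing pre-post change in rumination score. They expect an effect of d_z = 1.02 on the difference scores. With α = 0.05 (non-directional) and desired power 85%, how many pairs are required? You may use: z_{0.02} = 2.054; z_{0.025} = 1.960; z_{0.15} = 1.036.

For a paired (one-sample on differences) test: n = ((z_{α/2} + z_β) / d)².
z_{α/2} + z_β = 1.960 + 1.036 = 2.996.
n = (2.996 / 1.02)² = 2.937² = 8.63.
Round up.

n = 9 pairs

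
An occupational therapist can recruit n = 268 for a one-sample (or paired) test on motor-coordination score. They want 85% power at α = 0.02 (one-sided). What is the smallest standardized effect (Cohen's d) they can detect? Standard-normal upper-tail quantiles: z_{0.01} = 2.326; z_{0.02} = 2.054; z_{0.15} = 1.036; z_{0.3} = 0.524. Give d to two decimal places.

For a single sample (or paired design) of n = 268: d_min = (z_{α} + z_β)/√n.
z-sum = 2.054 + 1.036 = 3.090.
d_min = 3.090 / √268 = 3.090 / 16.371 = 0.189.

d_min ≈ 0.19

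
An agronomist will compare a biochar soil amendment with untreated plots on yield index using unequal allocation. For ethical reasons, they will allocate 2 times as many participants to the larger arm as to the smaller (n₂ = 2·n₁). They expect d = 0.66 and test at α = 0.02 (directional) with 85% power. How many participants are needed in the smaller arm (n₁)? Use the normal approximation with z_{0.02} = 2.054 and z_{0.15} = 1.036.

n₁ = 33

With allocation ratio k = n₂/n₁ = 2, Var(x̄₁−x̄₂) = σ²(1/n₁ + 1/(k·n₁)) = σ²·(k+1)/(k·n₁).
So n₁ = (1 + 1/k)·((z_{α} + z_β)/d)² = 1.500 × (3.090/0.66)².
n₁ = 1.500 × 21.92 = 32.9.
Round up: n₁ = 33, giving n₂ = 2 × 33 = 66.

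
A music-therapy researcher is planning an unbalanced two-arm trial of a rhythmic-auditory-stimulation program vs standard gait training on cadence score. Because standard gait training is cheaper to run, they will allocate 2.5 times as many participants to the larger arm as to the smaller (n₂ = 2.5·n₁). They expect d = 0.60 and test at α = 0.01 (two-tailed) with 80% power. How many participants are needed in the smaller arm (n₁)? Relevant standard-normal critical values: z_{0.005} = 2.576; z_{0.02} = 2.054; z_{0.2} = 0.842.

With allocation ratio k = n₂/n₁ = 2.5, Var(x̄₁−x̄₂) = σ²(1/n₁ + 1/(k·n₁)) = σ²·(k+1)/(k·n₁).
So n₁ = (1 + 1/k)·((z_{α/2} + z_β)/d)² = 1.400 × (3.418/0.60)².
n₁ = 1.400 × 32.45 = 45.4.
Round up: n₁ = 46, giving n₂ = 2.5 × 46 = 115.

n₁ = 46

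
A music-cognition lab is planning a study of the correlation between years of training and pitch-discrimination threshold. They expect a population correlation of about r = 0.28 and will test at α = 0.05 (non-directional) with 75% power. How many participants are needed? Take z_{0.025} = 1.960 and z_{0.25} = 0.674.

n = 87

Fisher's z: C = ½·ln((1+r)/(1−r)) = ½·ln(1.7778) = 0.2877.
n = ((z_{α/2} + z_β)/C)² + 3.
(1.960 + 0.674) / 0.2877 = 2.634 / 0.2877 = 9.155.
n = 9.155² + 3 = 83.82 + 3 = 86.8.
Round up.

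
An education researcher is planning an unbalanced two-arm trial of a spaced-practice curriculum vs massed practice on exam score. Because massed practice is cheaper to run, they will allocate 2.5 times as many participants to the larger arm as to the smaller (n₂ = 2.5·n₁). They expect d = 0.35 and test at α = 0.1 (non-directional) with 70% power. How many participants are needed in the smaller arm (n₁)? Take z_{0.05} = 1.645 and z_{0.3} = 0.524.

n₁ = 54

With allocation ratio k = n₂/n₁ = 2.5, Var(x̄₁−x̄₂) = σ²(1/n₁ + 1/(k·n₁)) = σ²·(k+1)/(k·n₁).
So n₁ = (1 + 1/k)·((z_{α/2} + z_β)/d)² = 1.400 × (2.169/0.35)².
n₁ = 1.400 × 38.40 = 53.8.
Round up: n₁ = 54, giving n₂ = 2.5 × 54 = 135.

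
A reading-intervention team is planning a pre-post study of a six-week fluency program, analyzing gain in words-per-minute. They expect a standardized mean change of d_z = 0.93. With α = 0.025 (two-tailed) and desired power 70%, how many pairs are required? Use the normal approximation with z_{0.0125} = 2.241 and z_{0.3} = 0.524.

For a paired (one-sample on differences) test: n = ((z_{α/2} + z_β) / d)².
z_{α/2} + z_β = 2.241 + 0.524 = 2.765.
n = (2.765 / 0.93)² = 2.973² = 8.84.
Round up.

n = 9 pairs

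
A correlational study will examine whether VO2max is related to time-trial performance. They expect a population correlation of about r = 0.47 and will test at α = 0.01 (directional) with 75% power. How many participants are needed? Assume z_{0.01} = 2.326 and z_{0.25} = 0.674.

Fisher's z: C = ½·ln((1+r)/(1−r)) = ½·ln(2.7736) = 0.5101.
n = ((z_{α} + z_β)/C)² + 3.
(2.326 + 0.674) / 0.5101 = 3.000 / 0.5101 = 5.881.
n = 5.881² + 3 = 34.59 + 3 = 37.6.
Round up.

n = 38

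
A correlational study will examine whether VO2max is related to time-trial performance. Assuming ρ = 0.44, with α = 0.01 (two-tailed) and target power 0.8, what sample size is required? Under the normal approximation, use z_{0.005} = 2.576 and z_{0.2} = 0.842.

n = 56

Fisher's z: C = ½·ln((1+r)/(1−r)) = ½·ln(2.5714) = 0.4722.
n = ((z_{α/2} + z_β)/C)² + 3.
(2.576 + 0.842) / 0.4722 = 3.418 / 0.4722 = 7.238.
n = 7.238² + 3 = 52.40 + 3 = 55.4.
Round up.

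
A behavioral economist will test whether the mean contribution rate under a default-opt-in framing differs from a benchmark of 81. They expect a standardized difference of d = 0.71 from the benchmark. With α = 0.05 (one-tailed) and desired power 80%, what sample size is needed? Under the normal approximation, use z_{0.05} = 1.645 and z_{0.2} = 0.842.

n = 13

For a one-sample test: n = ((z_{α} + z_β) / d)².
z_{α} + z_β = 1.645 + 0.842 = 2.487.
n = (2.487 / 0.71)² = 3.503² = 12.27.
Round up.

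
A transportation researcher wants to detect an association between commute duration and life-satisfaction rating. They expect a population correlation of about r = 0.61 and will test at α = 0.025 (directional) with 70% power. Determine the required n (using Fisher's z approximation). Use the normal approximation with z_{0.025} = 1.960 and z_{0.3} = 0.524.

Fisher's z: C = ½·ln((1+r)/(1−r)) = ½·ln(4.1282) = 0.7089.
n = ((z_{α} + z_β)/C)² + 3.
(1.960 + 0.524) / 0.7089 = 2.484 / 0.7089 = 3.504.
n = 3.504² + 3 = 12.28 + 3 = 15.3.
Round up.

n = 16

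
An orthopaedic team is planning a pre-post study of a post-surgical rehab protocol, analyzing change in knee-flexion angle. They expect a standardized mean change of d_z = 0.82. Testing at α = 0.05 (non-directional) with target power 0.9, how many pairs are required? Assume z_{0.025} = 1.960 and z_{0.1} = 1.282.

For a paired (one-sample on differences) test: n = ((z_{α/2} + z_β) / d)².
z_{α/2} + z_β = 1.960 + 1.282 = 3.242.
n = (3.242 / 0.82)² = 3.954² = 15.63.
Round up.

n = 16 pairs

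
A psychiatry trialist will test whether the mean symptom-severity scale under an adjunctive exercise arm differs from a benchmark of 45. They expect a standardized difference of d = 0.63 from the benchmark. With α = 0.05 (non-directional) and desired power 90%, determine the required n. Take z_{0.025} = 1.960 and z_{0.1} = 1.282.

n = 27

For a one-sample test: n = ((z_{α/2} + z_β) / d)².
z_{α/2} + z_β = 1.960 + 1.282 = 3.242.
n = (3.242 / 0.63)² = 5.146² = 26.48.
Round up.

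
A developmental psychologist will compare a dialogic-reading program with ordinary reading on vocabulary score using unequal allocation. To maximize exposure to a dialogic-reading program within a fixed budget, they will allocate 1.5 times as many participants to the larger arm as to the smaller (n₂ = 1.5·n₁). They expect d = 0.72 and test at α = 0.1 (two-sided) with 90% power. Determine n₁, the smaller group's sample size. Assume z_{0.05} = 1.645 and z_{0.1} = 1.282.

n₁ = 28

With allocation ratio k = n₂/n₁ = 1.5, Var(x̄₁−x̄₂) = σ²(1/n₁ + 1/(k·n₁)) = σ²·(k+1)/(k·n₁).
So n₁ = (1 + 1/k)·((z_{α/2} + z_β)/d)² = 1.667 × (2.927/0.72)².
n₁ = 1.667 × 16.53 = 27.5.
Round up: n₁ = 28, giving n₂ = 1.5 × 28 = 42.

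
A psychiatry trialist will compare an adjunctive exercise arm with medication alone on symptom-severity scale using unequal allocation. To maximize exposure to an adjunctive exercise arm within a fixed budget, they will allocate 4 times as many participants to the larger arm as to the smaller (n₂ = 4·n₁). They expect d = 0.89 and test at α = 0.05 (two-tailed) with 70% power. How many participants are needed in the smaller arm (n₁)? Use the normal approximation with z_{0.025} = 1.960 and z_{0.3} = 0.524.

n₁ = 10

With allocation ratio k = n₂/n₁ = 4, Var(x̄₁−x̄₂) = σ²(1/n₁ + 1/(k·n₁)) = σ²·(k+1)/(k·n₁).
So n₁ = (1 + 1/k)·((z_{α/2} + z_β)/d)² = 1.250 × (2.484/0.89)².
n₁ = 1.250 × 7.79 = 9.7.
Round up: n₁ = 10, giving n₂ = 4 × 10 = 40.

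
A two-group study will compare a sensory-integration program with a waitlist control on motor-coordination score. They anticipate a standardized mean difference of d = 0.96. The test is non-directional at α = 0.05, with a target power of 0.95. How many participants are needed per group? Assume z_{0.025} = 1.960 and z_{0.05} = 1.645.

For two independent groups with equal n: n = 2·((z_{α/2} + z_β) / d)².
z_{α/2} + z_β = 1.960 + 1.645 = 3.605.
n = 2 × (3.605 / 0.96)² = 2 × 3.755² = 2 × 14.10 = 28.2.
Round up to the next whole participant.

n = 29 per group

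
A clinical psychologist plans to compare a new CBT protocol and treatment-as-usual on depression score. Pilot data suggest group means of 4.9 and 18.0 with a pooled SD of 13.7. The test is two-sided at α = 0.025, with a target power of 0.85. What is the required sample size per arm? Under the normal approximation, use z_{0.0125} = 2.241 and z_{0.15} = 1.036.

n = 24 per group

Cohen's d = |M₁ − M₂| / SD_pooled = |4.9 − 18.0| / 13.7 = 13.1 / 13.7 = 0.956.
For two independent groups with equal n: n = 2·((z_{α/2} + z_β) / d)².
z_{α/2} + z_β = 2.241 + 1.036 = 3.277.
n = 2 × (3.277 / 0.956)² = 2 × 3.428² = 2 × 11.75 = 23.5.
Round up to the next whole participant.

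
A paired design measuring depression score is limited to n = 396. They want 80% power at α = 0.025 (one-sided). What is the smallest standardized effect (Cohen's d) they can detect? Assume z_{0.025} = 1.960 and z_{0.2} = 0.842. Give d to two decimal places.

d_min ≈ 0.14

For a single sample (or paired design) of n = 396: d_min = (z_{α} + z_β)/√n.
z-sum = 1.960 + 0.842 = 2.802.
d_min = 2.802 / √396 = 2.802 / 19.900 = 0.141.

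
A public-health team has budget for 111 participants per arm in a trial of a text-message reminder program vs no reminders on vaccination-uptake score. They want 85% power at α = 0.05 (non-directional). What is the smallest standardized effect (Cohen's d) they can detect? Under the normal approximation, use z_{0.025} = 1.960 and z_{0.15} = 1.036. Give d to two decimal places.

For two independent groups of n = 111 each: d_min = (z_{α/2} + z_β)·√(2/n).
z-sum = 1.960 + 1.036 = 2.996.
d_min = 2.996 × √(2/111) = 2.996 × 0.1342 = 0.402.

d_min ≈ 0.40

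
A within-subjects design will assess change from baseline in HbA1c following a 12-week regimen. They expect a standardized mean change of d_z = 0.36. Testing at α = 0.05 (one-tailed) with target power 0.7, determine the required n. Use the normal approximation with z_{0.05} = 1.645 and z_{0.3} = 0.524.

For a paired (one-sample on differences) test: n = ((z_{α} + z_β) / d)².
z_{α} + z_β = 1.645 + 0.524 = 2.169.
n = (2.169 / 0.36)² = 6.025² = 36.30.
Round up.

n = 37 pairs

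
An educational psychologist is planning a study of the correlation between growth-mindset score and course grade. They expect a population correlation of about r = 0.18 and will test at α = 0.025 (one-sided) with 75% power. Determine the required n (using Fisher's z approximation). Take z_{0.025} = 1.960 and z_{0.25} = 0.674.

n = 213

Fisher's z: C = ½·ln((1+r)/(1−r)) = ½·ln(1.4390) = 0.1820.
n = ((z_{α} + z_β)/C)² + 3.
(1.960 + 0.674) / 0.1820 = 2.634 / 0.1820 = 14.473.
n = 14.473² + 3 = 209.45 + 3 = 212.5.
Round up.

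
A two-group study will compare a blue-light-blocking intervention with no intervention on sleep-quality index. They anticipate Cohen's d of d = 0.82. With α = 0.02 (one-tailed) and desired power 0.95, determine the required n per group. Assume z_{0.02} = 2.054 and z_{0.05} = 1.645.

n = 41 per group

For two independent groups with equal n: n = 2·((z_{α} + z_β) / d)².
z_{α} + z_β = 2.054 + 1.645 = 3.699.
n = 2 × (3.699 / 0.82)² = 2 × 4.511² = 2 × 20.35 = 40.7.
Round up to the next whole participant.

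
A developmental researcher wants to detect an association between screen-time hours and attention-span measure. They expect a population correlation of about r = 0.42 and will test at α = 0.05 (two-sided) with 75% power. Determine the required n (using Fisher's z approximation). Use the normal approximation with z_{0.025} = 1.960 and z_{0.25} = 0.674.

Fisher's z: C = ½·ln((1+r)/(1−r)) = ½·ln(2.4483) = 0.4477.
n = ((z_{α/2} + z_β)/C)² + 3.
(1.960 + 0.674) / 0.4477 = 2.634 / 0.4477 = 5.883.
n = 5.883² + 3 = 34.61 + 3 = 37.6.
Round up.

n = 38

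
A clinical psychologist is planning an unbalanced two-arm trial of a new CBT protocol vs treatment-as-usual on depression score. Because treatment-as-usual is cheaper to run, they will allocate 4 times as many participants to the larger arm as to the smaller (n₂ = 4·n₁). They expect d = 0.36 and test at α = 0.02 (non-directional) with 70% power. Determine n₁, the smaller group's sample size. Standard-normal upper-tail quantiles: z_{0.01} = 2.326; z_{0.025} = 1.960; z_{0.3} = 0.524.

With allocation ratio k = n₂/n₁ = 4, Var(x̄₁−x̄₂) = σ²(1/n₁ + 1/(k·n₁)) = σ²·(k+1)/(k·n₁).
So n₁ = (1 + 1/k)·((z_{α/2} + z_β)/d)² = 1.250 × (2.850/0.36)².
n₁ = 1.250 × 62.67 = 78.3.
Round up: n₁ = 79, giving n₂ = 4 × 79 = 316.

n₁ = 79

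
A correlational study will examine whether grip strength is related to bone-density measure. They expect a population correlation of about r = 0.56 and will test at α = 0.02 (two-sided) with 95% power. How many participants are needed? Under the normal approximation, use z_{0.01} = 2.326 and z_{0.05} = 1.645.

Fisher's z: C = ½·ln((1+r)/(1−r)) = ½·ln(3.5455) = 0.6328.
n = ((z_{α/2} + z_β)/C)² + 3.
(2.326 + 1.645) / 0.6328 = 3.971 / 0.6328 = 6.275.
n = 6.275² + 3 = 39.38 + 3 = 42.4.
Round up.

n = 43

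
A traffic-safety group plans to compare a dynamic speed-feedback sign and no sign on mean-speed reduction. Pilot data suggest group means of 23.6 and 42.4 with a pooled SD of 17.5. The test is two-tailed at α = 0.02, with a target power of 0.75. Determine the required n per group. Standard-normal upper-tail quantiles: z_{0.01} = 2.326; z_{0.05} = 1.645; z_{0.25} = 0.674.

Cohen's d = |M₁ − M₂| / SD_pooled = |23.6 − 42.4| / 17.5 = 18.8 / 17.5 = 1.074.
For two independent groups with equal n: n = 2·((z_{α/2} + z_β) / d)².
z_{α/2} + z_β = 2.326 + 0.674 = 3.000.
n = 2 × (3.000 / 1.074)² = 2 × 2.793² = 2 × 7.80 = 15.6.
Round up to the next whole participant.

n = 16 per group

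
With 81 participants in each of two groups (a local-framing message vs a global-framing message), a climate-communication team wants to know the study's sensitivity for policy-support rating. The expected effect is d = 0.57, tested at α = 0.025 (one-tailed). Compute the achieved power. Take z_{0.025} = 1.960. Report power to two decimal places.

For two equal groups, power = Φ(d·√(n/2) − z_{α}).
d·√(n/2) = 0.57 × √(81/2) = 0.57 × 6.364 = 3.627.
z_β = 3.627 − 1.960 = 1.667.
Power = Φ(1.667) = 0.952.

power ≈ 0.95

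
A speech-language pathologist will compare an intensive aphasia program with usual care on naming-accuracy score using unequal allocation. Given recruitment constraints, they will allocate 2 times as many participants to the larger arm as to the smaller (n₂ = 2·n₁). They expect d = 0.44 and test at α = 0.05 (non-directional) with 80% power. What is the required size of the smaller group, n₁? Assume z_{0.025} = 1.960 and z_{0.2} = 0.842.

With allocation ratio k = n₂/n₁ = 2, Var(x̄₁−x̄₂) = σ²(1/n₁ + 1/(k·n₁)) = σ²·(k+1)/(k·n₁).
So n₁ = (1 + 1/k)·((z_{α/2} + z_β)/d)² = 1.500 × (2.802/0.44)².
n₁ = 1.500 × 40.55 = 60.8.
Round up: n₁ = 61, giving n₂ = 2 × 61 = 122.

n₁ = 61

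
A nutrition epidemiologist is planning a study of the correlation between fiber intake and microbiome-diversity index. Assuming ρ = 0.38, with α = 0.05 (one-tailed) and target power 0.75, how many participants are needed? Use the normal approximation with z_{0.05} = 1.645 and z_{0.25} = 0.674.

n = 37

Fisher's z: C = ½·ln((1+r)/(1−r)) = ½·ln(2.2258) = 0.4001.
n = ((z_{α} + z_β)/C)² + 3.
(1.645 + 0.674) / 0.4001 = 2.319 / 0.4001 = 5.796.
n = 5.796² + 3 = 33.59 + 3 = 36.6.
Round up.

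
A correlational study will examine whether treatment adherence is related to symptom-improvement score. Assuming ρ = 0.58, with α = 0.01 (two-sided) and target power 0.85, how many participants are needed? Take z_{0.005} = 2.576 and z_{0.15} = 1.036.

Fisher's z: C = ½·ln((1+r)/(1−r)) = ½·ln(3.7619) = 0.6625.
n = ((z_{α/2} + z_β)/C)² + 3.
(2.576 + 1.036) / 0.6625 = 3.612 / 0.6625 = 5.452.
n = 5.452² + 3 = 29.73 + 3 = 32.7.
Round up.

n = 33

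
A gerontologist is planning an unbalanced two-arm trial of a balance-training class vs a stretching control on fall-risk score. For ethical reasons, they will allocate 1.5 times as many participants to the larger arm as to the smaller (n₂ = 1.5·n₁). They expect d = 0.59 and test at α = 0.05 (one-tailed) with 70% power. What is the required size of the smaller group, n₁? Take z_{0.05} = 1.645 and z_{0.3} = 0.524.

n₁ = 23

With allocation ratio k = n₂/n₁ = 1.5, Var(x̄₁−x̄₂) = σ²(1/n₁ + 1/(k·n₁)) = σ²·(k+1)/(k·n₁).
So n₁ = (1 + 1/k)·((z_{α} + z_β)/d)² = 1.667 × (2.169/0.59)².
n₁ = 1.667 × 13.51 = 22.5.
Round up: n₁ = 23, giving n₂ = ⌈1.5 × 23⌉ = ⌈34.5⌉ = 35.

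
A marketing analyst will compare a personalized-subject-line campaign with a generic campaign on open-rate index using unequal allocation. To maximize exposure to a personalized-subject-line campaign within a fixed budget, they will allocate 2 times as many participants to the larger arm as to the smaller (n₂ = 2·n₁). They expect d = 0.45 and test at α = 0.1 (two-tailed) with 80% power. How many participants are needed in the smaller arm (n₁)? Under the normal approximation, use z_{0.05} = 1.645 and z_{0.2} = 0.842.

n₁ = 46

With allocation ratio k = n₂/n₁ = 2, Var(x̄₁−x̄₂) = σ²(1/n₁ + 1/(k·n₁)) = σ²·(k+1)/(k·n₁).
So n₁ = (1 + 1/k)·((z_{α/2} + z_β)/d)² = 1.500 × (2.487/0.45)².
n₁ = 1.500 × 30.54 = 45.8.
Round up: n₁ = 46, giving n₂ = 2 × 46 = 92.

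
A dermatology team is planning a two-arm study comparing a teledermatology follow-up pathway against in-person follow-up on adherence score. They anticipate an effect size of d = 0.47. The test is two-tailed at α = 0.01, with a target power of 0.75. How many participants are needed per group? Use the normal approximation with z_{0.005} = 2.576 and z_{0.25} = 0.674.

n = 96 per group

For two independent groups with equal n: n = 2·((z_{α/2} + z_β) / d)².
z_{α/2} + z_β = 2.576 + 0.674 = 3.250.
n = 2 × (3.250 / 0.47)² = 2 × 6.915² = 2 × 47.82 = 95.6.
Round up to the next whole participant.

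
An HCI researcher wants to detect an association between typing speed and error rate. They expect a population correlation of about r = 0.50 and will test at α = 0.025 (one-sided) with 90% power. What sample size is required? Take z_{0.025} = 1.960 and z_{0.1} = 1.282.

n = 38

Fisher's z: C = ½·ln((1+r)/(1−r)) = ½·ln(3.0000) = 0.5493.
n = ((z_{α} + z_β)/C)² + 3.
(1.960 + 1.282) / 0.5493 = 3.242 / 0.5493 = 5.902.
n = 5.902² + 3 = 34.83 + 3 = 37.8.
Round up.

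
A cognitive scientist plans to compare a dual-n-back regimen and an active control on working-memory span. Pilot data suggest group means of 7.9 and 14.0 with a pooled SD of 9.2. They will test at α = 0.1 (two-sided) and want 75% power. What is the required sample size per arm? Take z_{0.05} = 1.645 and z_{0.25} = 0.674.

Cohen's d = |M₁ − M₂| / SD_pooled = |7.9 − 14.0| / 9.2 = 6.1 / 9.2 = 0.663.
For two independent groups with equal n: n = 2·((z_{α/2} + z_β) / d)².
z_{α/2} + z_β = 1.645 + 0.674 = 2.319.
n = 2 × (2.319 / 0.663)² = 2 × 3.498² = 2 × 12.23 = 24.5.
Round up to the next whole participant.

n = 25 per group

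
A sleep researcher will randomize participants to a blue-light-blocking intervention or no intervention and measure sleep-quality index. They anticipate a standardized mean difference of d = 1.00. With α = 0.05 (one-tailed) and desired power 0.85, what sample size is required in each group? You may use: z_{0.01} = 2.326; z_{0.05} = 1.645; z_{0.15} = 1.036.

n = 15 per group

For two independent groups with equal n: n = 2·((z_{α} + z_β) / d)².
z_{α} + z_β = 1.645 + 1.036 = 2.681.
n = 2 × (2.681 / 1.00)² = 2 × 2.681² = 2 × 7.19 = 14.4.
Round up to the next whole participant.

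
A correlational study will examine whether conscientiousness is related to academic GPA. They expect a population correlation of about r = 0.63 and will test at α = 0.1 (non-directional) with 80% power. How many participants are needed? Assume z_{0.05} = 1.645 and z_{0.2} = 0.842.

Fisher's z: C = ½·ln((1+r)/(1−r)) = ½·ln(4.4054) = 0.7414.
n = ((z_{α/2} + z_β)/C)² + 3.
(1.645 + 0.842) / 0.7414 = 2.487 / 0.7414 = 3.354.
n = 3.354² + 3 = 11.25 + 3 = 14.3.
Round up.

n = 15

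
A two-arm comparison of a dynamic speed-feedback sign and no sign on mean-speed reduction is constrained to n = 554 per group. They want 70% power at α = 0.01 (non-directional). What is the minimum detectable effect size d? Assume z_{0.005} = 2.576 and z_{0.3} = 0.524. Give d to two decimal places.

For two independent groups of n = 554 each: d_min = (z_{α/2} + z_β)·√(2/n).
z-sum = 2.576 + 0.524 = 3.100.
d_min = 3.100 × √(2/554) = 3.100 × 0.0601 = 0.186.

d_min ≈ 0.19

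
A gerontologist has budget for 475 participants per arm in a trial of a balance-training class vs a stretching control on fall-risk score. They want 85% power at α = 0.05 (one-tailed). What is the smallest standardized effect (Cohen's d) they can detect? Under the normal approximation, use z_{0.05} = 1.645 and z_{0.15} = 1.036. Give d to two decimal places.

For two independent groups of n = 475 each: d_min = (z_{α} + z_β)·√(2/n).
z-sum = 1.645 + 1.036 = 2.681.
d_min = 2.681 × √(2/475) = 2.681 × 0.0649 = 0.174.

d_min ≈ 0.17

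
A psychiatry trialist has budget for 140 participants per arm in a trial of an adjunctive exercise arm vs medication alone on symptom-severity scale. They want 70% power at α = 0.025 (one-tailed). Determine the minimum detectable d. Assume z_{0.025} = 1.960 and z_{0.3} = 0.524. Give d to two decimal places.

For two independent groups of n = 140 each: d_min = (z_{α} + z_β)·√(2/n).
z-sum = 1.960 + 0.524 = 2.484.
d_min = 2.484 × √(2/140) = 2.484 × 0.1195 = 0.297.

d_min ≈ 0.30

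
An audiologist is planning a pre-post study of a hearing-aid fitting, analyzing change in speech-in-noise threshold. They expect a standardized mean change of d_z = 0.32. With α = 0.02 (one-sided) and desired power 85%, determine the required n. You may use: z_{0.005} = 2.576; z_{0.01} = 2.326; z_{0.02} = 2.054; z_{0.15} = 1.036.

For a paired (one-sample on differences) test: n = ((z_{α} + z_β) / d)².
z_{α} + z_β = 2.054 + 1.036 = 3.090.
n = (3.090 / 0.32)² = 9.656² = 93.24.
Round up.

n = 94 pairs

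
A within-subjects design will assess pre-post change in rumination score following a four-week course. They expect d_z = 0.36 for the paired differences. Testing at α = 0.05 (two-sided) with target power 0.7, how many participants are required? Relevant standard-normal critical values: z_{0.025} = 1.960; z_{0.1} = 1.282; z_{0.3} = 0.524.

n = 48 pairs

For a paired (one-sample on differences) test: n = ((z_{α/2} + z_β) / d)².
z_{α/2} + z_β = 1.960 + 0.524 = 2.484.
n = (2.484 / 0.36)² = 6.900² = 47.61.
Round up.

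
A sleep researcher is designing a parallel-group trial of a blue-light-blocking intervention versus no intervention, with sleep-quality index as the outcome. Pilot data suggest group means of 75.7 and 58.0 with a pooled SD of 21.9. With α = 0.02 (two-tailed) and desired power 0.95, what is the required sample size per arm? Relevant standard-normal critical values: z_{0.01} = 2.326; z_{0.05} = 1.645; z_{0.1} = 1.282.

n = 49 per group

Cohen's d = |M₁ − M₂| / SD_pooled = |75.7 − 58.0| / 21.9 = 17.7 / 21.9 = 0.808.
For two independent groups with equal n: n = 2·((z_{α/2} + z_β) / d)².
z_{α/2} + z_β = 2.326 + 1.645 = 3.971.
n = 2 × (3.971 / 0.808)² = 2 × 4.915² = 2 × 24.15 = 48.3.
Round up to the next whole participant.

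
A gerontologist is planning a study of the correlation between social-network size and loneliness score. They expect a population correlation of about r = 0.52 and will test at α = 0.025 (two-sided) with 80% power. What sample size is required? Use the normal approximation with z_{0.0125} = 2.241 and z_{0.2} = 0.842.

Fisher's z: C = ½·ln((1+r)/(1−r)) = ½·ln(3.1667) = 0.5763.
n = ((z_{α/2} + z_β)/C)² + 3.
(2.241 + 0.842) / 0.5763 = 3.083 / 0.5763 = 5.350.
n = 5.350² + 3 = 28.62 + 3 = 31.6.
Round up.

n = 32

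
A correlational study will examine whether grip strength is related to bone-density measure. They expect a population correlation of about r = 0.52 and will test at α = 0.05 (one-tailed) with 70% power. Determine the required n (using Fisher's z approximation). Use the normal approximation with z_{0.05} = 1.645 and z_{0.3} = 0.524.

n = 18

Fisher's z: C = ½·ln((1+r)/(1−r)) = ½·ln(3.1667) = 0.5763.
n = ((z_{α} + z_β)/C)² + 3.
(1.645 + 0.524) / 0.5763 = 2.169 / 0.5763 = 3.764.
n = 3.764² + 3 = 14.17 + 3 = 17.2.
Round up.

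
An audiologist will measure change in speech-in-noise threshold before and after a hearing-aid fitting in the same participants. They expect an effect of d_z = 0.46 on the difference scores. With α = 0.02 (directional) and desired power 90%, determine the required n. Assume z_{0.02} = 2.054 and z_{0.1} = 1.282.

For a paired (one-sample on differences) test: n = ((z_{α} + z_β) / d)².
z_{α} + z_β = 2.054 + 1.282 = 3.336.
n = (3.336 / 0.46)² = 7.252² = 52.59.
Round up.

n = 53 pairs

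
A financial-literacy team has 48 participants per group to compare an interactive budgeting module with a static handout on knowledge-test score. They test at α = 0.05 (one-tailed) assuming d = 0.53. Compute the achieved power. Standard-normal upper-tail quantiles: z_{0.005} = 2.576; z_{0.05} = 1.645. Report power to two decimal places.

For two equal groups, power = Φ(d·√(n/2) − z_{α}).
d·√(n/2) = 0.53 × √(48/2) = 0.53 × 4.899 = 2.596.
z_β = 2.596 − 1.645 = 0.951.
Power = Φ(0.951) = 0.829.

power ≈ 0.83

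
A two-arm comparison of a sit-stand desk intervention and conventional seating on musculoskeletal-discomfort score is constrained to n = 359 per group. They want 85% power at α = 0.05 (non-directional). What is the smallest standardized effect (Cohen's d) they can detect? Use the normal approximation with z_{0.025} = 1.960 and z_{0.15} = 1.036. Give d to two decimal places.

d_min ≈ 0.22

For two independent groups of n = 359 each: d_min = (z_{α/2} + z_β)·√(2/n).
z-sum = 1.960 + 1.036 = 2.996.
d_min = 2.996 × √(2/359) = 2.996 × 0.0746 = 0.224.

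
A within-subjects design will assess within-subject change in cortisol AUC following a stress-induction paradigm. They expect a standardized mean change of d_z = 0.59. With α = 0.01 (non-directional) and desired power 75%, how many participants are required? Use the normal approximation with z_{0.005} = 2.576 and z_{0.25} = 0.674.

n = 31 pairs

For a paired (one-sample on differences) test: n = ((z_{α/2} + z_β) / d)².
z_{α/2} + z_β = 2.576 + 0.674 = 3.250.
n = (3.250 / 0.59)² = 5.508² = 30.34.
Round up.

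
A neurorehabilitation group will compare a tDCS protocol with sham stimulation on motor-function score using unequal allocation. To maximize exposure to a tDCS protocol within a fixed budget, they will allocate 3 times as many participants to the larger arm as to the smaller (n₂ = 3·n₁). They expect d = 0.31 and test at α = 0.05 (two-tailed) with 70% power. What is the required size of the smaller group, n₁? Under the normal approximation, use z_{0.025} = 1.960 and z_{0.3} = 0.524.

n₁ = 86

With allocation ratio k = n₂/n₁ = 3, Var(x̄₁−x̄₂) = σ²(1/n₁ + 1/(k·n₁)) = σ²·(k+1)/(k·n₁).
So n₁ = (1 + 1/k)·((z_{α/2} + z_β)/d)² = 1.333 × (2.484/0.31)².
n₁ = 1.333 × 64.21 = 85.6.
Round up: n₁ = 86, giving n₂ = 3 × 86 = 258.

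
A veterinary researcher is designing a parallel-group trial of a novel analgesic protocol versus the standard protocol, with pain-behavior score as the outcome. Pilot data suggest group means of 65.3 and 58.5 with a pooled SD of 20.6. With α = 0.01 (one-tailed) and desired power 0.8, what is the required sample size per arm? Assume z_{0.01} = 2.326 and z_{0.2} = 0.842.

n = 185 per group

Cohen's d = |M₁ − M₂| / SD_pooled = |65.3 − 58.5| / 20.6 = 6.8 / 20.6 = 0.330.
For two independent groups with equal n: n = 2·((z_{α} + z_β) / d)².
z_{α} + z_β = 2.326 + 0.842 = 3.168.
n = 2 × (3.168 / 0.330)² = 2 × 9.600² = 2 × 92.16 = 184.3.
Round up to the next whole participant.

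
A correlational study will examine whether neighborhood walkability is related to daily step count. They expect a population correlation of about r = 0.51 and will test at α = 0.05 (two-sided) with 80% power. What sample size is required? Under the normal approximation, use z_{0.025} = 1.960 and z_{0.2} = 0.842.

n = 28

Fisher's z: C = ½·ln((1+r)/(1−r)) = ½·ln(3.0816) = 0.5627.
n = ((z_{α/2} + z_β)/C)² + 3.
(1.960 + 0.842) / 0.5627 = 2.802 / 0.5627 = 4.980.
n = 4.980² + 3 = 24.80 + 3 = 27.8.
Round up.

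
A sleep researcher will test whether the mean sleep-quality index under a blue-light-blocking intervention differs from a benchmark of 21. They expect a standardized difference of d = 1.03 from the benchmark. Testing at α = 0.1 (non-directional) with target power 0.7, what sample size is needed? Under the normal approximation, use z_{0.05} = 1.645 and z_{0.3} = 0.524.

n = 5

For a one-sample test: n = ((z_{α/2} + z_β) / d)².
z_{α/2} + z_β = 1.645 + 0.524 = 2.169.
n = (2.169 / 1.03)² = 2.106² = 4.43.
Round up.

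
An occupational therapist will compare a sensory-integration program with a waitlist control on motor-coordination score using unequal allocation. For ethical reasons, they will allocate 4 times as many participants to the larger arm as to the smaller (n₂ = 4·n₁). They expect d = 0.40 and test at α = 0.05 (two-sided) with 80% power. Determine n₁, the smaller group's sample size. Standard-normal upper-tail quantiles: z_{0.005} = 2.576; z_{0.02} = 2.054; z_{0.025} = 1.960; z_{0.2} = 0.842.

With allocation ratio k = n₂/n₁ = 4, Var(x̄₁−x̄₂) = σ²(1/n₁ + 1/(k·n₁)) = σ²·(k+1)/(k·n₁).
So n₁ = (1 + 1/k)·((z_{α/2} + z_β)/d)² = 1.250 × (2.802/0.40)².
n₁ = 1.250 × 49.07 = 61.3.
Round up: n₁ = 62, giving n₂ = 4 × 62 = 248.

n₁ = 62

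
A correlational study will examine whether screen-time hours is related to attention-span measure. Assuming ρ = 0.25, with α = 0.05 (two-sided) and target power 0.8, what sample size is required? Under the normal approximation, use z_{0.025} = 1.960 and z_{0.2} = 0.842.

Fisher's z: C = ½·ln((1+r)/(1−r)) = ½·ln(1.6667) = 0.2554.
n = ((z_{α/2} + z_β)/C)² + 3.
(1.960 + 0.842) / 0.2554 = 2.802 / 0.2554 = 10.971.
n = 10.971² + 3 = 120.36 + 3 = 123.4.
Round up.

n = 124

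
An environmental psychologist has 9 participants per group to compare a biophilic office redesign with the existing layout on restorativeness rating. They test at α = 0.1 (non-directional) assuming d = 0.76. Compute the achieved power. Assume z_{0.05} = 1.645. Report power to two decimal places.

For two equal groups, power = Φ(d·√(n/2) − z_{α/2}).
d·√(n/2) = 0.76 × √(9/2) = 0.76 × 2.121 = 1.612.
z_β = 1.612 − 1.645 = -0.033.
Power = Φ(-0.033) = 0.487.

power ≈ 0.49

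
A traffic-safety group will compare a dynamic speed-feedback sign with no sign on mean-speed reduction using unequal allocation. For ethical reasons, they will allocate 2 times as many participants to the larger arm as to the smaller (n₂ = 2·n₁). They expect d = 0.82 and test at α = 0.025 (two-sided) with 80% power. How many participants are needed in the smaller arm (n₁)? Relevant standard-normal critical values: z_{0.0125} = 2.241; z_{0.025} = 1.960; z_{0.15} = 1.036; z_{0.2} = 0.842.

With allocation ratio k = n₂/n₁ = 2, Var(x̄₁−x̄₂) = σ²(1/n₁ + 1/(k·n₁)) = σ²·(k+1)/(k·n₁).
So n₁ = (1 + 1/k)·((z_{α/2} + z_β)/d)² = 1.500 × (3.083/0.82)².
n₁ = 1.500 × 14.14 = 21.2.
Round up: n₁ = 22, giving n₂ = 2 × 22 = 44.

n₁ = 22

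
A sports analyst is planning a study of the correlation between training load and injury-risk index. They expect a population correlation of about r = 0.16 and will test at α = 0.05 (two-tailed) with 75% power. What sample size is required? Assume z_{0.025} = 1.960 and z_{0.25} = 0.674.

n = 270

Fisher's z: C = ½·ln((1+r)/(1−r)) = ½·ln(1.3810) = 0.1614.
n = ((z_{α/2} + z_β)/C)² + 3.
(1.960 + 0.674) / 0.1614 = 2.634 / 0.1614 = 16.320.
n = 16.320² + 3 = 266.33 + 3 = 269.3.
Round up.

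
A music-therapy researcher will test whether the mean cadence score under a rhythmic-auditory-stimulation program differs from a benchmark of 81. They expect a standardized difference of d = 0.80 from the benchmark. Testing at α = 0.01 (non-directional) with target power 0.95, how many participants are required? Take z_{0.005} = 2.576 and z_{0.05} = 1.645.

For a one-sample test: n = ((z_{α/2} + z_β) / d)².
z_{α/2} + z_β = 2.576 + 1.645 = 4.221.
n = (4.221 / 0.80)² = 5.276² = 27.84.
Round up.

n = 28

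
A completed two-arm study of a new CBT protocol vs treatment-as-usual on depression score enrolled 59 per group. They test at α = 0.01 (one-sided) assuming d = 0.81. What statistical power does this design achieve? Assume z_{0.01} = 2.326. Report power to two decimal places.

power ≈ 0.98

For two equal groups, power = Φ(d·√(n/2) − z_{α}).
d·√(n/2) = 0.81 × √(59/2) = 0.81 × 5.431 = 4.399.
z_β = 4.399 − 2.326 = 2.073.
Power = Φ(2.073) = 0.981.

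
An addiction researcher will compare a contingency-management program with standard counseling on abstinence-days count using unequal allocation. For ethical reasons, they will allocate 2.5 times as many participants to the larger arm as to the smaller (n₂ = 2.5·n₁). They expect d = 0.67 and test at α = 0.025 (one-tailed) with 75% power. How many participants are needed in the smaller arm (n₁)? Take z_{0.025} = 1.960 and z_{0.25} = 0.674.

n₁ = 22

With allocation ratio k = n₂/n₁ = 2.5, Var(x̄₁−x̄₂) = σ²(1/n₁ + 1/(k·n₁)) = σ²·(k+1)/(k·n₁).
So n₁ = (1 + 1/k)·((z_{α} + z_β)/d)² = 1.400 × (2.634/0.67)².
n₁ = 1.400 × 15.46 = 21.6.
Round up: n₁ = 22, giving n₂ = 2.5 × 22 = 55.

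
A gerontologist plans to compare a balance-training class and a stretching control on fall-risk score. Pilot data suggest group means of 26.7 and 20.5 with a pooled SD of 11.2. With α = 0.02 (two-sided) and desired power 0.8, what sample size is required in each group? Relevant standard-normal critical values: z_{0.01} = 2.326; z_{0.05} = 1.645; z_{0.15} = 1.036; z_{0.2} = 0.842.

Cohen's d = |M₁ − M₂| / SD_pooled = |26.7 − 20.5| / 11.2 = 6.2 / 11.2 = 0.554.
For two independent groups with equal n: n = 2·((z_{α/2} + z_β) / d)².
z_{α/2} + z_β = 2.326 + 0.842 = 3.168.
n = 2 × (3.168 / 0.554)² = 2 × 5.718² = 2 × 32.70 = 65.4.
Round up to the next whole participant.

n = 66 per group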